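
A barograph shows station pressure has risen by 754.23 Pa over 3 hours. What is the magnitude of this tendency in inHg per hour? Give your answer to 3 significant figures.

754.23 Pa / 3 h × 0.0002953 inHg/Pa = 0.0742 inHg/h.

0.0742 inHg per hour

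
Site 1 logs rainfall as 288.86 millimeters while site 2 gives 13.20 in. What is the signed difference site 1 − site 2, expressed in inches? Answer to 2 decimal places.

site 1: 288.86 mm = 11.3724 in.
Difference: 11.3724 − 13.2000 = -1.83 in.

-1.83 in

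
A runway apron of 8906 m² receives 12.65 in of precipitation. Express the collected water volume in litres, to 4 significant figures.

2862000 litres

Depth: 12.65 in × 25.4 = 321.31 mm.
1 mm over 1 m² is 1 L, so volume = 321.31 × 8906 = 2861586.9 L ≈ 2862000 L.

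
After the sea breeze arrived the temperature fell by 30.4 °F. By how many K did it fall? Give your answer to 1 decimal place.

A change of 1 °C equals a change of 1.8 °F: ΔK = 30.4 × 0.5556 = 16.9 K.

16.9 K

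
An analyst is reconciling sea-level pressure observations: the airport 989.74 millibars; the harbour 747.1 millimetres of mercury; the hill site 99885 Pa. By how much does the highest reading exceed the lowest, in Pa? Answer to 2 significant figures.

the airport: 989.74 mb = 98974.00 Pa.
the harbour: 747.1 mmHg = 99605.16 Pa.
Spread: 99885.00 − 98974.00 = 910 Pa.

910 Pa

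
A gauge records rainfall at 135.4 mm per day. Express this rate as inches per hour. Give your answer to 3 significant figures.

0.222 in/hour

135.4 mm/day × 0.0393701 in/mm × 0.0416667 day/hour = 0.222 in/hour.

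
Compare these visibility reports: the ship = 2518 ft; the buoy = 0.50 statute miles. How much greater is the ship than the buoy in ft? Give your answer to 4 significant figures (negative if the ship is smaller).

the buoy: 0.50 SM = 2640.000 ft.
Difference: 2518.000 − 2640.000 = -122.0 ft.

-122.0 ft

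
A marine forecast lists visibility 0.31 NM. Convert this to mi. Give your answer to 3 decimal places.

0.357 SM

1 nmi = 1.15078 SM, so 0.31 × 1.15078 = 0.357 SM.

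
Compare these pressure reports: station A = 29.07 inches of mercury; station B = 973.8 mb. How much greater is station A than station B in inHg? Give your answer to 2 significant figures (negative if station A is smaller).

station B: 973.8 mb = 28.7563 inHg.
Difference: 29.0700 − 28.7563 = 0.31 inHg.

0.31 inHg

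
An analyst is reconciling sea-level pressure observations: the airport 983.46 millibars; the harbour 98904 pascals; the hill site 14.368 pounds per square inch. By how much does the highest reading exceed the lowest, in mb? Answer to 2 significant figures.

7.2 mb

the harbour: 98904 Pa = 989.040 mb.
the hill site: 14.368 psi = 990.639 mb.
Spread: 990.639 − 983.460 = 7.2 mb.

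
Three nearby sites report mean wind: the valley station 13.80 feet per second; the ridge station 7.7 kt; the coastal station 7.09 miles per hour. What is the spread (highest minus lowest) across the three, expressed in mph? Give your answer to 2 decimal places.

2.32 mph

the valley station: 13.80 ft/s = 9.4091 mph.
the ridge station: 7.7 kt = 8.8610 mph.
Spread: 9.4091 − 7.0900 = 2.32 mph.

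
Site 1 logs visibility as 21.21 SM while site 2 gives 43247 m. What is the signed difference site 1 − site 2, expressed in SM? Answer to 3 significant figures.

-5.66 SM

site 2: 43247 m = 26.8724 SM.
Difference: 21.2100 − 26.8724 = -5.66 SM.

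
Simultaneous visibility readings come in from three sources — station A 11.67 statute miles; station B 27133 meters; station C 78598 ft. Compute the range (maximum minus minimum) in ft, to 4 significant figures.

station A: 11.67 SM = 61617.60 ft.
station B: 27133 m = 89019.03 ft.
Spread: 89019.03 − 61617.60 = 27400 ft.

27400 ft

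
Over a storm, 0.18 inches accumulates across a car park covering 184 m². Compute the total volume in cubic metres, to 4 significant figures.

Depth: 0.18 in × 25.4 = 4.572 mm.
1 mm over 1 m² is 1 L, so volume = 4.572 × 184 = 841.248 L = 0.8412 m³.

0.8412 cubic metres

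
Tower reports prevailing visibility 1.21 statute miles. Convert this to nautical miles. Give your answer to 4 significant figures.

1.051 nmi

1 SM = 0.868976 nmi, so 1.21 × 0.868976 = 1.051 nmi.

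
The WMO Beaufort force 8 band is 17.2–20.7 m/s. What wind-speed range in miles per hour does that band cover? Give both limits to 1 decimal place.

38.5 to 46.3 mph

17.2–20.7 m/s × 2.237 = 38.5–46.3 mph.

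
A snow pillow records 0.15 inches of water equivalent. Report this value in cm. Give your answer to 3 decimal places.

0.381 cm

1 in = 2.54 cm, so 0.15 × 2.54 = 0.381 cm.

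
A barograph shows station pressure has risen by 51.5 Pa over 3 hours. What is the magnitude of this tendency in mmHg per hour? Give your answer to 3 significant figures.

0.129 mmHg per hour

51.5 Pa / 3 h × 0.00750062 mmHg/Pa = 0.129 mmHg/h.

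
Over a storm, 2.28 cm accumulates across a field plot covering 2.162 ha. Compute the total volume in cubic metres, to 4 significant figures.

Depth: 2.28 cm × 10 = 22.8 mm.
Area: 2.162 ha = 21620 m².
1 mm over 1 m² is 1 L, so volume = 22.8 × 21620 = 492936 L = 492.9 m³.

492.9 cubic metres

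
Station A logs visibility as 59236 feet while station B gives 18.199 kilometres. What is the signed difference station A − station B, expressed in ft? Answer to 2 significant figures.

station B: 18.199 km = 59708.01 ft.
Difference: 59236.00 − 59708.01 = -470 ft.

-470 ft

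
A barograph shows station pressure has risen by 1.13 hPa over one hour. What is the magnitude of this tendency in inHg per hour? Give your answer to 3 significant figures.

0.0334 inHg per hour

1.13 hPa / 1 h × 0.02953 inHg/hPa = 0.0334 inHg/h.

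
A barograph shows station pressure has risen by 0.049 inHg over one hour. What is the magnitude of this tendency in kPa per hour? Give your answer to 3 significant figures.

0.166 kPa per hour

0.049 inHg / 1 h × 3.38639 kPa/inHg = 0.166 kPa/h.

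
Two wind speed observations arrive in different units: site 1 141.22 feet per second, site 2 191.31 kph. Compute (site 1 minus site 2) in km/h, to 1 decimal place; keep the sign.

-36.4 km/h

site 1: 141.22 ft/s = 154.958 km/h.
Difference: 154.958 − 191.310 = -36.4 km/h.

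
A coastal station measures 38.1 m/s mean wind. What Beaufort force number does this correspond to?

38.1 m/s lies in the Beaufort 12 band (hurricane force, ≥32.7 m/s).

Beaufort force 12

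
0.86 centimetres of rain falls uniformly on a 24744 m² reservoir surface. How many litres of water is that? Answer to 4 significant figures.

Depth: 0.86 cm × 10 = 8.6 mm.
1 mm over 1 m² is 1 L, so volume = 8.6 × 24744 = 212798.4 L ≈ 212800 L.

212800 litres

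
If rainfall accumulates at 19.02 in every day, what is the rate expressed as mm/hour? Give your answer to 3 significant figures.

19.02 in/day × 25.4 mm/in × 0.0416667 day/hour = 20.1 mm/hour.

20.1 mm/hour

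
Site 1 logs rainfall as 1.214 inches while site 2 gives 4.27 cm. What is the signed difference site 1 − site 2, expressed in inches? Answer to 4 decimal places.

-0.4671 in

site 2: 4.27 cm = 1.681102 in.
Difference: 1.214000 − 1.681102 = -0.4671 in.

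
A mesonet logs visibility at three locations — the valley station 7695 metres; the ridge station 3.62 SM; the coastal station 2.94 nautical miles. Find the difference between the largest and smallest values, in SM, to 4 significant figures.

the valley station: 7695 m = 4.78145 SM.
the coastal station: 2.94 nmi = 3.38329 SM.
Spread: 4.78145 − 3.38329 = 1.398 SM.

1.398 SM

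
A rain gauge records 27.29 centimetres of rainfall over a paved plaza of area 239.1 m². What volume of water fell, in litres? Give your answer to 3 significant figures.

Depth: 27.29 cm × 10 = 272.9 mm.
1 mm over 1 m² is 1 L, so volume = 272.9 × 239.1 = 65250.39 L ≈ 65300 L.

65300 litres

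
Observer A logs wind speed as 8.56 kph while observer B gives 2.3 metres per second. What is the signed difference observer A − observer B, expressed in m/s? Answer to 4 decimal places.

observer A: 8.56 km/h = 2.377778 m/s.
Difference: 2.377778 − 2.300000 = 0.0778 m/s.

0.0778 m/s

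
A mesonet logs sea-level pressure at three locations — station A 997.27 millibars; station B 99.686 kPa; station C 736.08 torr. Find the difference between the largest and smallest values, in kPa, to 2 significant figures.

station A: 997.27 mb = 99.727 kPa.
station C: 736.08 mmHg = 98.136 kPa.
Spread: 99.727 − 98.136 = 1.6 kPa.

1.6 kPa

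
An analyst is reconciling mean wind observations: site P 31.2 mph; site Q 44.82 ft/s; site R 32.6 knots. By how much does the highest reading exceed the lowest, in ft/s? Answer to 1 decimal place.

site P: 31.2 mph = 45.760 ft/s.
site R: 32.6 kt = 55.023 ft/s.
Spread: 55.023 − 44.820 = 10.2 ft/s.

10.2 ft/s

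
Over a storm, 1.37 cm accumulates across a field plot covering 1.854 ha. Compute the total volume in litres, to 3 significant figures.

Depth: 1.37 cm × 10 = 13.7 mm.
Area: 1.854 ha = 18540 m².
1 mm over 1 m² is 1 L, so volume = 13.7 × 18540 = 253998 L ≈ 254000 L.

254000 litres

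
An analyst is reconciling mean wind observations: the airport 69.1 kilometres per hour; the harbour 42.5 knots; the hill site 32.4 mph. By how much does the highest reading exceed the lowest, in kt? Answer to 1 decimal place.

14.3 kt

the airport: 69.1 km/h = 37.311 kt.
the hill site: 32.4 mph = 28.155 kt.
Spread: 42.500 − 28.155 = 14.3 kt.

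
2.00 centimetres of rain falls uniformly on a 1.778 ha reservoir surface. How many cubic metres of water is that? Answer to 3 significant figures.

Depth: 2.00 cm × 10 = 20 mm.
Area: 1.778 ha = 17780 m².
1 mm over 1 m² is 1 L, so volume = 20 × 17780 = 355600 L = 356 m³.

356 cubic metres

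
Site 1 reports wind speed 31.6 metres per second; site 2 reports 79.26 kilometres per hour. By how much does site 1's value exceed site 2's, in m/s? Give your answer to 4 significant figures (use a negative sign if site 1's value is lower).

9.583 m/s

site 2: 79.26 km/h = 22.01667 m/s.
Difference: 31.60000 − 22.01667 = 9.583 m/s.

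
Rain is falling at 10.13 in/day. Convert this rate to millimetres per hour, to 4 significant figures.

10.13 in/day × 25.4 mm/in × 0.0416667 day/hour = 10.72 mm/hour.

10.72 mm/hour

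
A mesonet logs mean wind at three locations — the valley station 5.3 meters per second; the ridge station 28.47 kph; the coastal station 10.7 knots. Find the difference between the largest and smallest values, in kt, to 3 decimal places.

the valley station: 5.3 m/s = 10.30238 kt.
the ridge station: 28.47 km/h = 15.37257 kt.
Spread: 15.37257 − 10.30238 = 5.070 kt.

5.070 kt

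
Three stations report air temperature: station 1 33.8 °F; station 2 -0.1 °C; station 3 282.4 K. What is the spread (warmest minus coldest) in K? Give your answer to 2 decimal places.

station 1: 33.8 °F = 1.000 °C.
station 3: 282.4 K = 9.250 °C.
Spread: 9.250 − (-0.100) = 9.350 °C.

9.35 K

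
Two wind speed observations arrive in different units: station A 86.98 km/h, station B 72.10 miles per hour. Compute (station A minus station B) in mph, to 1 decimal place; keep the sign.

station A: 86.98 km/h = 54.047 mph.
Difference: 54.047 − 72.100 = -18.1 mph.

-18.1 mph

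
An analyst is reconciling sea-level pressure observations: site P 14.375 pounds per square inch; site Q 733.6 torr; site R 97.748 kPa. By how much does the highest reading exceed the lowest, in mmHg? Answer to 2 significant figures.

10 mmHg

site P: 14.375 psi = 743.40 mmHg.
site R: 97.748 kPa = 733.17 mmHg.
Spread: 743.40 − 733.17 = 10 mmHg.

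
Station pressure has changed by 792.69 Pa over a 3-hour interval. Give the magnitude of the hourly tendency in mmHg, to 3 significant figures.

1.98 mmHg per hour

792.69 Pa / 3 h × 0.00750062 mmHg/Pa = 1.98 mmHg/h.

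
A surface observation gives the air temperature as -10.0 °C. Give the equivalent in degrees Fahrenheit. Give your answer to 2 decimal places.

°F = °C × 9/5 + 32 = -10.0 × 1.8 + 32 = 14.00 °F.

14.00 °F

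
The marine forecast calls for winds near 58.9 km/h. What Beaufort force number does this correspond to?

58.9 km/h = 16.4 m/s, which is Beaufort 7 (near gale, 13.9–17.1 m/s).

Beaufort force 7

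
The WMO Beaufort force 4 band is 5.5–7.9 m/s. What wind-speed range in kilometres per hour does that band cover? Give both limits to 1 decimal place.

5.5–7.9 m/s × 3.6 = 19.8–28.4 km/h.

19.8 to 28.4 km/h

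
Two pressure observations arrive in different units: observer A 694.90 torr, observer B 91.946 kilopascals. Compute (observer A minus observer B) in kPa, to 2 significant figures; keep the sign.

0.70 kPa

observer A: 694.90 mmHg = 92.6457 kPa.
Difference: 92.6457 − 91.9460 = 0.70 kPa.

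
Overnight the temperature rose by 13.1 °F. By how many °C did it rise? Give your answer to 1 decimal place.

For a temperature change the 32° offset cancels: Δ°C = 13.1 × 0.5556 = 7.3 °C.

7.3 °C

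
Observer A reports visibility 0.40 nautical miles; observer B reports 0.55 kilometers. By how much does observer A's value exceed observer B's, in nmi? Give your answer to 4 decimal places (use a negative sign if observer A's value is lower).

0.1030 nmi

observer B: 0.55 km = 0.296976 nmi.
Difference: 0.400000 − 0.296976 = 0.1030 nmi.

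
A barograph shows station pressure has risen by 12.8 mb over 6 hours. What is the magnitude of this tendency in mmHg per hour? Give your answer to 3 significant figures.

1.60 mmHg per hour

12.8 mb / 6 h × 0.750062 mmHg/mb = 1.60 mmHg/h.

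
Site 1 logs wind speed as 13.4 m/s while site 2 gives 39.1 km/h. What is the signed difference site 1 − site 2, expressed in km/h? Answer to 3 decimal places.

9.140 km/h

site 1: 13.4 m/s = 48.24000 km/h.
Difference: 48.24000 − 39.10000 = 9.140 km/h.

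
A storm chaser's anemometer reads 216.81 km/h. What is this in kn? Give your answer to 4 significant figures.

1 km/h = 0.539957 kt, so 216.81 × 0.539957 = 117.1 kt.

117.1 kt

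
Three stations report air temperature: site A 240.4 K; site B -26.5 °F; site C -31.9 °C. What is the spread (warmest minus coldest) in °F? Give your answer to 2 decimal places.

site A: 240.4 K = -32.750 °C.
site B: -26.5 °F = -32.500 °C.
Spread: (-31.900) − (-32.750) = 0.850 °C = 1.53 °F.

1.53 °F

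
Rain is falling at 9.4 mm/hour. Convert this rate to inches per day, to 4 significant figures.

8.882 in/day

9.4 mm/hour × 0.0393701 in/mm × 24 hour/day = 8.882 in/day.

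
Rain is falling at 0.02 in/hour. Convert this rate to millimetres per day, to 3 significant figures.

0.02 in/hour × 25.4 mm/in × 24 hour/day = 12.2 mm/day.

12.2 mm/day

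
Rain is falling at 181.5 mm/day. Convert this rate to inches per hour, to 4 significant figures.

181.5 mm/day × 0.0393701 in/mm × 0.0416667 day/hour = 0.2977 in/hour.

0.2977 in/hour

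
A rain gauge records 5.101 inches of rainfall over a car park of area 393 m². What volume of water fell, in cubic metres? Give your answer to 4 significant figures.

50.92 cubic metres

Depth: 5.101 in × 25.4 = 129.5654 mm.
1 mm over 1 m² is 1 L, so volume = 129.5654 × 393 = 50919.202 L = 50.92 m³.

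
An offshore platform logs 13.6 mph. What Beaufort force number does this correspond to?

Beaufort force 4

13.6 mph = 6.1 m/s, which is Beaufort 4 (moderate breeze, 5.5–7.9 m/s).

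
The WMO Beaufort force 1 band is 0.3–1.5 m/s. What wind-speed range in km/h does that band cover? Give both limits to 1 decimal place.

0.3–1.5 m/s × 3.6 = 1.1–5.4 km/h.

1.1 to 5.4 km/h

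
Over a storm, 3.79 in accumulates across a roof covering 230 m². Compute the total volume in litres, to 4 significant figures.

Depth: 3.79 in × 25.4 = 96.266 mm.
1 mm over 1 m² is 1 L, so volume = 96.266 × 230 = 22141.18 L ≈ 22140 L.

22140 litres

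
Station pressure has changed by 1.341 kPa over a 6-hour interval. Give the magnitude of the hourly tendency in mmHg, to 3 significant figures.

1.68 mmHg per hour

1.341 kPa / 6 h × 7.50062 mmHg/kPa = 1.68 mmHg/h.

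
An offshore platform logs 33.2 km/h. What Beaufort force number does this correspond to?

33.2 km/h = 9.2 m/s, which is Beaufort 5 (fresh breeze, 8.0–10.7 m/s).

Beaufort force 5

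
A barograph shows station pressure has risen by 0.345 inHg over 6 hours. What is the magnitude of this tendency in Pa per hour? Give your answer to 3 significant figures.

195 Pa per hour

0.345 inHg / 6 h × 3386.39 Pa/inHg = 195 Pa/h.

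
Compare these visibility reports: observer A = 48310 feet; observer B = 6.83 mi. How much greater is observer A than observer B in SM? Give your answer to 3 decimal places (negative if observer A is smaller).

observer A: 48310 ft = 9.14962 SM.
Difference: 9.14962 − 6.83000 = 2.320 SM.

2.320 SM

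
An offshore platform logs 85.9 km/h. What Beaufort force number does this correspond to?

85.9 km/h = 23.9 m/s, which is Beaufort 9 (strong gale, 20.8–24.4 m/s).

Beaufort force 9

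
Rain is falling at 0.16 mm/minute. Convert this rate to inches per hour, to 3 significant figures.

0.16 mm/minute × 0.0393701 in/mm × 60 minute/hour = 0.378 in/hour.

0.378 in/hour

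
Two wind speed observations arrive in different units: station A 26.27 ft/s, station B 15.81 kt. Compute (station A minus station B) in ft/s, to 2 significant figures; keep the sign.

station B: 15.81 kt = 26.6843 ft/s.
Difference: 26.2700 − 26.6843 = -0.41 ft/s.

-0.41 ft/s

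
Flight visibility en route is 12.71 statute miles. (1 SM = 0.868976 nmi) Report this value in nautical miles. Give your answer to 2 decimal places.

11.04 nmi

1 SM = 0.868976 nmi, so 12.71 × 0.868976 = 11.04 nmi.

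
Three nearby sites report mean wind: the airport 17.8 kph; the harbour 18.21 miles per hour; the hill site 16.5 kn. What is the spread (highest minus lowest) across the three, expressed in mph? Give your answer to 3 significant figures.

7.93 mph

the airport: 17.8 km/h = 11.0604 mph.
the hill site: 16.5 kt = 18.9879 mph.
Spread: 18.9879 − 11.0604 = 7.93 mph.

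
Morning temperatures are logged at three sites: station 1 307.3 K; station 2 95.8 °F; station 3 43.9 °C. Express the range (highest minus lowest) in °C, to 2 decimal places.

9.75 °C

station 1: 307.3 K = 34.150 °C.
station 2: 95.8 °F = 35.444 °C.
Spread: 43.900 − 34.150 = 9.750 °C.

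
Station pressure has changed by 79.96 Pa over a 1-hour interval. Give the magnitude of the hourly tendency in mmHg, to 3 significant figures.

79.96 Pa / 1 h × 0.00750062 mmHg/Pa = 0.600 mmHg/h.

0.600 mmHg per hour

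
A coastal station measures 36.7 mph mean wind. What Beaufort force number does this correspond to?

Beaufort force 7

36.7 mph = 16.4 m/s, which is Beaufort 7 (near gale, 13.9–17.1 m/s).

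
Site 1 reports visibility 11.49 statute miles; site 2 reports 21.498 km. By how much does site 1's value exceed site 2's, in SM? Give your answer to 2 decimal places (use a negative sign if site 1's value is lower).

site 2: 21.498 km = 13.3582 SM.
Difference: 11.4900 − 13.3582 = -1.87 SM.

-1.87 SM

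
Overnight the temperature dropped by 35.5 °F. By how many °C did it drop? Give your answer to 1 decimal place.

19.7 °C

Converting a difference, only the 9/5 scale factor applies: Δ°C = 35.5 × 0.5556 = 19.7 °C.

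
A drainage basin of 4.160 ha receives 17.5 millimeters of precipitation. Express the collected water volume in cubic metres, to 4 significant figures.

728.0 cubic metres

Area: 4.160 ha = 41600 m².
1 mm over 1 m² is 1 L, so volume = 17.5 × 41600 = 728000 L = 728.0 m³.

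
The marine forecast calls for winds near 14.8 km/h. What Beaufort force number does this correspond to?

14.8 km/h = 4.1 m/s, which is Beaufort 3 (gentle breeze, 3.4–5.4 m/s).

Beaufort force 3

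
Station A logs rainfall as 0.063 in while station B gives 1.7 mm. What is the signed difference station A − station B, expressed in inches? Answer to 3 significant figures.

-0.00393 in

station B: 1.7 mm = 0.0669291 in.
Difference: 0.0630000 − 0.0669291 = -0.00393 in.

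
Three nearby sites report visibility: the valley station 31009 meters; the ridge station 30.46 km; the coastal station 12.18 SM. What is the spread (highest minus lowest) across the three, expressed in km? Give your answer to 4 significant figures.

the valley station: 31009 m = 31.0090 km.
the coastal station: 12.18 SM = 19.6018 km.
Spread: 31.0090 − 19.6018 = 11.41 km.

11.41 km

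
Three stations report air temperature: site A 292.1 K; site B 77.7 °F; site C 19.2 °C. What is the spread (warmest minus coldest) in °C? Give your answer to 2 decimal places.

site A: 292.1 K = 18.950 °C.
site B: 77.7 °F = 25.389 °C.
Spread: 25.389 − 18.950 = 6.439 °C.

6.44 °C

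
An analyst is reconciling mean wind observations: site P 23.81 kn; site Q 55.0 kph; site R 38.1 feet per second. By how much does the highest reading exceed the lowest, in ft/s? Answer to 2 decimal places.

site P: 23.81 kt = 40.1868 ft/s.
site Q: 55.0 km/h = 50.1239 ft/s.
Spread: 50.1239 − 38.1000 = 12.02 ft/s.

12.02 ft/s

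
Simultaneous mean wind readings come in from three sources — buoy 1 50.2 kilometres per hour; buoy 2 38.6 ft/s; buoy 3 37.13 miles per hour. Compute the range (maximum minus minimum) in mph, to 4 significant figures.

buoy 1: 50.2 km/h = 31.1928 mph.
buoy 2: 38.6 ft/s = 26.3182 mph.
Spread: 37.1300 − 26.3182 = 10.81 mph.

10.81 mph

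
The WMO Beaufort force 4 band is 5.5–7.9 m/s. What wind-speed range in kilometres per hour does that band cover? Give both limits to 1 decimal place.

19.8 to 28.4 km/h

5.5–7.9 m/s × 3.6 = 19.8–28.4 km/h.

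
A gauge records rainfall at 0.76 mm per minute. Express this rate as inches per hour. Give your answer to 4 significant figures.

1.795 in/hour

0.76 mm/minute × 0.0393701 in/mm × 60 minute/hour = 1.795 in/hour.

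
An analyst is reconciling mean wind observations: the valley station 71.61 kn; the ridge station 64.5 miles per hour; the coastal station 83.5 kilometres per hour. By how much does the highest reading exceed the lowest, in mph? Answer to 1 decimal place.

30.5 mph

the valley station: 71.61 kt = 82.407 mph.
the coastal station: 83.5 km/h = 51.884 mph.
Spread: 82.407 − 51.884 = 30.5 mph.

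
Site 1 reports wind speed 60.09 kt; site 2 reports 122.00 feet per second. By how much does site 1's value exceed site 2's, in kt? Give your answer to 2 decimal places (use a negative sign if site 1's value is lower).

site 2: 122.00 ft/s = 72.2830 kt.
Difference: 60.0900 − 72.2830 = -12.19 kt.

-12.19 kt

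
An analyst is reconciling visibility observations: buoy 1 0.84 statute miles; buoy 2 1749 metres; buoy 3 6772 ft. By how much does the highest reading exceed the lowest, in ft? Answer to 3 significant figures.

buoy 1: 0.84 SM = 4435.20 ft.
buoy 2: 1749 m = 5738.19 ft.
Spread: 6772.00 − 4435.20 = 2340 ft.

2340 ft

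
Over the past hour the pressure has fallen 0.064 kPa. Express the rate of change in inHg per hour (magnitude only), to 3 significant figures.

0.064 kPa / 1 h × 0.2953 inHg/kPa = 0.0189 inHg/h.

0.0189 inHg per hour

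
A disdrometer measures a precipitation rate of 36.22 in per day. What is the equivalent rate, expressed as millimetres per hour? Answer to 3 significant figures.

38.3 mm/hour

36.22 in/day × 25.4 mm/in × 0.0416667 day/hour = 38.3 mm/hour.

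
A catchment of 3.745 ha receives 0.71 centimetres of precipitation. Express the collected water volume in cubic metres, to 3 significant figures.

266 cubic metres

Depth: 0.71 cm × 10 = 7.1 mm.
Area: 3.745 ha = 37450 m².
1 mm over 1 m² is 1 L, so volume = 7.1 × 37450 = 265895 L = 266 m³.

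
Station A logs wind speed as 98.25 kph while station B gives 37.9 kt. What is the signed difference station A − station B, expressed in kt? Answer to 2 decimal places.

15.15 kt

station A: 98.25 km/h = 53.0508 kt.
Difference: 53.0508 − 37.9000 = 15.15 kt.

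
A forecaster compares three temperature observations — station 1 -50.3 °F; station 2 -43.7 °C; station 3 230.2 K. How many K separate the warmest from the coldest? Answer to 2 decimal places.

station 1: -50.3 °F = -45.722 °C.
station 3: 230.2 K = -42.950 °C.
Spread: (-42.950) − (-45.722) = 2.772 °C.

2.77 K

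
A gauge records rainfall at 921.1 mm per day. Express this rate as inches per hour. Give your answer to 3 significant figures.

921.1 mm/day × 0.0393701 in/mm × 0.0416667 day/hour = 1.51 in/hour.

1.51 in/hour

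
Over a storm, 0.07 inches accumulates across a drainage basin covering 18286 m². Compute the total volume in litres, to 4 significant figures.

32510 litres

Depth: 0.07 in × 25.4 = 1.778 mm.
1 mm over 1 m² is 1 L, so volume = 1.778 × 18286 = 32512.508 L ≈ 32510 L.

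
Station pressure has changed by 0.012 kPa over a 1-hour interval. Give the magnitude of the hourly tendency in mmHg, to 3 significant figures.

0.0900 mmHg per hour

0.012 kPa / 1 h × 7.50062 mmHg/kPa = 0.0900 mmHg/h.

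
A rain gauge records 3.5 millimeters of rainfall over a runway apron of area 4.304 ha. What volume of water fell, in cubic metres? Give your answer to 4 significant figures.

Area: 4.304 ha = 43040 m².
1 mm over 1 m² is 1 L, so volume = 3.5 × 43040 = 150640 L = 150.6 m³.

150.6 cubic metres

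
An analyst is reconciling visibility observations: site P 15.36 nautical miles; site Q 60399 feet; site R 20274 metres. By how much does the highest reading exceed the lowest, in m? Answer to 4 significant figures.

10040 m

site P: 15.36 nmi = 28446.72 m.
site Q: 60399 ft = 18409.62 m.
Spread: 28446.72 − 18409.62 = 10040 m.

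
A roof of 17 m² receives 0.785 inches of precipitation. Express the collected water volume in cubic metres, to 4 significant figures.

0.3390 cubic metres

Depth: 0.785 in × 25.4 = 19.939 mm.
1 mm over 1 m² is 1 L, so volume = 19.939 × 17 = 338.963 L = 0.3390 m³.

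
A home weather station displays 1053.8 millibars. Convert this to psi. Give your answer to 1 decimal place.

1 mb = 0.0145038 psi, so 1053.8 × 0.0145038 = 15.3 psi.

15.3 psi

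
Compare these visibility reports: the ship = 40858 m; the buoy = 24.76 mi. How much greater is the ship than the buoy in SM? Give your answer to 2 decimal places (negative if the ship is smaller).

the ship: 40858 m = 25.3880 SM.
Difference: 25.3880 − 24.7600 = 0.63 SM.

0.63 SM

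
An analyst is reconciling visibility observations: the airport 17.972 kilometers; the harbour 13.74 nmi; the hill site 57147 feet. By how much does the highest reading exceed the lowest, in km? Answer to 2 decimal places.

8.03 km

the harbour: 13.74 nmi = 25.4465 km.
the hill site: 57147 ft = 17.4184 km.
Spread: 25.4465 − 17.4184 = 8.03 km.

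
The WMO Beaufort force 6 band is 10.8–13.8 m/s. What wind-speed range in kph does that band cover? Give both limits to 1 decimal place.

10.8–13.8 m/s × 3.6 = 38.9–49.7 km/h.

38.9 to 49.7 km/h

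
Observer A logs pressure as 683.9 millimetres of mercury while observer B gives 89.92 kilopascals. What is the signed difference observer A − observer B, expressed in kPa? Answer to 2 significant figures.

1.3 kPa

observer A: 683.9 mmHg = 91.179 kPa.
Difference: 91.179 − 89.920 = 1.3 kPa.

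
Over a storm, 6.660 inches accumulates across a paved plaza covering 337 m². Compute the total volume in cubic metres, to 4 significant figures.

57.01 cubic metres

Depth: 6.660 in × 25.4 = 169.164 mm.
1 mm over 1 m² is 1 L, so volume = 169.164 × 337 = 57008.268 L = 57.01 m³.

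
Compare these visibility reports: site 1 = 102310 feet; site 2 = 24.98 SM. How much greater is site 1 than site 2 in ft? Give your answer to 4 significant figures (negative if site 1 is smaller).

-29580 ft

site 2: 24.98 SM = 131894.40 ft.
Difference: 102310.00 − 131894.40 = -29580 ft.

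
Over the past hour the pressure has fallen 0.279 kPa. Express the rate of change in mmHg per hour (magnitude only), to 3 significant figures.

0.279 kPa / 1 h × 7.50062 mmHg/kPa = 2.09 mmHg/h.

2.09 mmHg per hour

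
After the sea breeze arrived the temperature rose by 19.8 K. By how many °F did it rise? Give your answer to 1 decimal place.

Converting a difference, only the 9/5 scale factor applies: Δ°F = 19.8 × 1.8 = 35.6 °F.

35.6 °F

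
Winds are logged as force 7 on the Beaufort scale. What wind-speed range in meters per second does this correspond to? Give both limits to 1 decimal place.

Beaufort 7 (near gale) spans 13.9–17.1 m/s.

13.9 to 17.1 m/s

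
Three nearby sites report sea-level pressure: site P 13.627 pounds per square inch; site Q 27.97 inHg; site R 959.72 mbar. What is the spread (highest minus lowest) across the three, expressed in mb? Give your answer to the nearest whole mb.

site P: 13.627 psi = 939.55 mb.
site Q: 27.97 inHg = 947.17 mb.
Spread: 959.72 − 939.55 = 20 mb.

20 mb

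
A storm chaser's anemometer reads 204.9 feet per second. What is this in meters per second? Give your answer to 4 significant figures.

1 ft/s = 0.3048 m/s, so 204.9 × 0.3048 = 62.45 m/s.

62.45 m/s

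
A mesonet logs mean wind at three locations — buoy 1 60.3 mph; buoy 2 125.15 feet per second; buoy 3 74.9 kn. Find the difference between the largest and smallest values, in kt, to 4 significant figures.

22.50 kt

buoy 1: 60.3 mph = 52.3993 kt.
buoy 2: 125.15 ft/s = 74.1493 kt.
Spread: 74.9000 − 52.3993 = 22.50 kt.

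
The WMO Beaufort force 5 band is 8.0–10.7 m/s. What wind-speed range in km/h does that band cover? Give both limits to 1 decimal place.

8.0–10.7 m/s × 3.6 = 28.8–38.5 km/h.

28.8 to 38.5 km/h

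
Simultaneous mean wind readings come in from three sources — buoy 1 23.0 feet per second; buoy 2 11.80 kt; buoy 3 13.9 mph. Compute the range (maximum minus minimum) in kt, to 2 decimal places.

buoy 1: 23.0 ft/s = 13.6271 kt.
buoy 3: 13.9 mph = 12.0788 kt.
Spread: 13.6271 − 11.8000 = 1.83 kt.

1.83 kt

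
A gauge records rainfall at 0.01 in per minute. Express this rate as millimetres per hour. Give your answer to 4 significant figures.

15.24 mm/hour

0.01 in/minute × 25.4 mm/in × 60 minute/hour = 15.24 mm/hour.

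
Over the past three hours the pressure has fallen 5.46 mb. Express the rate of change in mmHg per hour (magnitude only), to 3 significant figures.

5.46 mb / 3 h × 0.750062 mmHg/mb = 1.37 mmHg/h.

1.37 mmHg per hour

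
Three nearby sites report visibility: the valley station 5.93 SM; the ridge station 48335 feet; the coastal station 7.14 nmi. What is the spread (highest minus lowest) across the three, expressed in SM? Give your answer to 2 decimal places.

3.22 SM

the ridge station: 48335 ft = 9.1544 SM.
the coastal station: 7.14 nmi = 8.2166 SM.
Spread: 9.1544 − 5.9300 = 3.22 SM.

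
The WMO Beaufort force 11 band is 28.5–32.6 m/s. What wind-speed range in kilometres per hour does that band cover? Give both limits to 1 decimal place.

102.6 to 117.4 km/h

28.5–32.6 m/s × 3.6 = 102.6–117.4 km/h.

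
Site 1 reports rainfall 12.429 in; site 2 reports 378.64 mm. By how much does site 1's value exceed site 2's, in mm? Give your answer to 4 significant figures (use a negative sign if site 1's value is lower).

-62.94 mm

site 1: 12.429 in = 315.6966 mm.
Difference: 315.6966 − 378.6400 = -62.94 mm.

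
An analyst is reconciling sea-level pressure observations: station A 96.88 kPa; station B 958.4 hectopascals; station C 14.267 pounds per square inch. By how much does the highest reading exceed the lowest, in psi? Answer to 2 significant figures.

station A: 96.88 kPa = 14.0513 psi.
station B: 958.4 hPa = 13.9004 psi.
Spread: 14.2670 − 13.9004 = 0.37 psi.

0.37 psi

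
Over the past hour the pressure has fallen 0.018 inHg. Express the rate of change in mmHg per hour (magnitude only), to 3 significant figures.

0.457 mmHg per hour

0.018 inHg / 1 h × 25.4 mmHg/inHg = 0.457 mmHg/h.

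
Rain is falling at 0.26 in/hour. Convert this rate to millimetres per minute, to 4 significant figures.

0.1101 mm/minute

0.26 in/hour × 25.4 mm/in × 0.0166667 hour/minute = 0.1101 mm/minute.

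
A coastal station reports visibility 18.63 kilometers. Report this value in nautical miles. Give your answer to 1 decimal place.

10.1 nmi

1 km = 0.539957 nmi, so 18.63 × 0.539957 = 10.1 nmi.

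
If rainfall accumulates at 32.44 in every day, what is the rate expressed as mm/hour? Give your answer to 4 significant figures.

34.33 mm/hour

32.44 in/day × 25.4 mm/in × 0.0416667 day/hour = 34.33 mm/hour.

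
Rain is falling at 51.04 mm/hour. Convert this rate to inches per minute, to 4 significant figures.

51.04 mm/hour × 0.0393701 in/mm × 0.0166667 hour/minute = 0.03349 in/minute.

0.03349 in/minute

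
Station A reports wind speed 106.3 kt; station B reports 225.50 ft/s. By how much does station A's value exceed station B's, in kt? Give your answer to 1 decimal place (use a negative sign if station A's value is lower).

station B: 225.50 ft/s = 133.605 kt.
Difference: 106.300 − 133.605 = -27.3 kt.

-27.3 kt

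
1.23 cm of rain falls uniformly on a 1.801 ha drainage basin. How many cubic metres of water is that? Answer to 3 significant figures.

Depth: 1.23 cm × 10 = 12.3 mm.
Area: 1.801 ha = 18010 m².
1 mm over 1 m² is 1 L, so volume = 12.3 × 18010 = 221523 L = 222 m³.

222 cubic metres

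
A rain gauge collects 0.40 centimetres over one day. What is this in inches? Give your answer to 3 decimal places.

0.157 in

1 cm = 0.393701 in, so 0.40 × 0.393701 = 0.157 in.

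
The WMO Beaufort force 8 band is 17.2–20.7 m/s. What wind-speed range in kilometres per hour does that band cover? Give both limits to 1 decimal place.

61.9 to 74.5 km/h

17.2–20.7 m/s × 3.6 = 61.9–74.5 km/h.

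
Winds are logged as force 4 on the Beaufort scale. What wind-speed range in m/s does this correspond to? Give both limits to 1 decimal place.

5.5 to 7.9 m/s

Beaufort 4 (moderate breeze) spans 5.5–7.9 m/s.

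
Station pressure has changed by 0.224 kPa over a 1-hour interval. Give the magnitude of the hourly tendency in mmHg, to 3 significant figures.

0.224 kPa / 1 h × 7.50062 mmHg/kPa = 1.68 mmHg/h.

1.68 mmHg per hour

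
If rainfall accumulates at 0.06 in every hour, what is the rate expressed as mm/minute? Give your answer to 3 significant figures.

0.0254 mm/minute

0.06 in/hour × 25.4 mm/in × 0.0166667 hour/minute = 0.0254 mm/minute.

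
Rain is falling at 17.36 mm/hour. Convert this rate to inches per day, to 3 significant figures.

17.36 mm/hour × 0.0393701 in/mm × 24 hour/day = 16.4 in/day.

16.4 in/day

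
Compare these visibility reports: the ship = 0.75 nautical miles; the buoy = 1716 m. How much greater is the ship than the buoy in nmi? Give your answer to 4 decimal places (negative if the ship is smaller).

the buoy: 1716 m = 0.926566 nmi.
Difference: 0.750000 − 0.926566 = -0.1766 nmi.

-0.1766 nmi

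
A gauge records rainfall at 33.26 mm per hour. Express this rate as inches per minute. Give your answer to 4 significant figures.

0.02182 in/minute

33.26 mm/hour × 0.0393701 in/mm × 0.0166667 hour/minute = 0.02182 in/minute.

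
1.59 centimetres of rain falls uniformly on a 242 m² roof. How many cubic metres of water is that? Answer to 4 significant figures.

3.848 cubic metres

Depth: 1.59 cm × 10 = 15.9 mm.
1 mm over 1 m² is 1 L, so volume = 15.9 × 242 = 3847.8 L = 3.848 m³.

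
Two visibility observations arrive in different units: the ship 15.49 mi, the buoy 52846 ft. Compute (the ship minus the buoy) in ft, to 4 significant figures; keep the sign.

28940 ft

the ship: 15.49 SM = 81787.20 ft.
Difference: 81787.20 − 52846.00 = 28940 ft.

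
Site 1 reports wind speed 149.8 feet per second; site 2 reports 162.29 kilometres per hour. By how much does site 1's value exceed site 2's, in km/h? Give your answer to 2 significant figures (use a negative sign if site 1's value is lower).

2.1 km/h

site 1: 149.8 ft/s = 164.373 km/h.
Difference: 164.373 − 162.290 = 2.1 km/h.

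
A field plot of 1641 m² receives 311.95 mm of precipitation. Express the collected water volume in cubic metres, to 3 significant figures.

1 mm over 1 m² is 1 L, so volume = 311.95 × 1641 = 511909.95 L = 512 m³.

512 cubic metres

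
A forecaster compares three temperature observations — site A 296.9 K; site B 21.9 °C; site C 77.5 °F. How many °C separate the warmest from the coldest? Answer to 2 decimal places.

3.38 °C

site A: 296.9 K = 23.750 °C.
site C: 77.5 °F = 25.278 °C.
Spread: 25.278 − 21.900 = 3.378 °C.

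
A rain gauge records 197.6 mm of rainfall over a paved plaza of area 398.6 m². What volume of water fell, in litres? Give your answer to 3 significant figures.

1 mm over 1 m² is 1 L, so volume = 197.6 × 398.6 = 78763.36 L ≈ 78800 L.

78800 litres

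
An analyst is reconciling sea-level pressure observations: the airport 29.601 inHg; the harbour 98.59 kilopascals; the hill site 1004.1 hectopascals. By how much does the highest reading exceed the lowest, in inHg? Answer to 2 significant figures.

0.54 inHg

the harbour: 98.59 kPa = 29.1136 inHg.
the hill site: 1004.1 hPa = 29.6511 inHg.
Spread: 29.6511 − 29.1136 = 0.54 inHg.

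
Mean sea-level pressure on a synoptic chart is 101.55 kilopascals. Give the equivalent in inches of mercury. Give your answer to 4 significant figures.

29.99 inHg

1 kPa = 0.2953 inHg, so 101.55 × 0.2953 = 29.99 inHg.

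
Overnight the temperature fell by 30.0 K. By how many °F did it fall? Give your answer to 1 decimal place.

A change of 1 °C equals a change of 1.8 °F: Δ°F = 30.0 × 1.8 = 54.0 °F.

54.0 °F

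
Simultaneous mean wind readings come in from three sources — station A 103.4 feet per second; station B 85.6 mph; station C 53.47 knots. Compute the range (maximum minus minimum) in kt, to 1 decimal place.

station A: 103.4 ft/s = 61.263 kt.
station B: 85.6 mph = 74.384 kt.
Spread: 74.384 − 53.470 = 20.9 kt.

20.9 kt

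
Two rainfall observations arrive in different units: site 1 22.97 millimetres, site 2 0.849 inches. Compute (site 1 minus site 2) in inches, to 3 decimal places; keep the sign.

0.055 in

site 1: 22.97 mm = 0.90433 in.
Difference: 0.90433 − 0.84900 = 0.055 in.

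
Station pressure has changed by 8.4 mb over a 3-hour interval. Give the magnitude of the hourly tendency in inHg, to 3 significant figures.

0.0827 inHg per hour

8.4 mb / 3 h × 0.02953 inHg/mb = 0.0827 inHg/h.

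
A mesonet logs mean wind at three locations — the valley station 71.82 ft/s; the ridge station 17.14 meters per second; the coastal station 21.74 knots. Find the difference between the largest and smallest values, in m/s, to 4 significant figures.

the valley station: 71.82 ft/s = 21.8907 m/s.
the coastal station: 21.74 kt = 11.1840 m/s.
Spread: 21.8907 − 11.1840 = 10.71 m/s.

10.71 m/s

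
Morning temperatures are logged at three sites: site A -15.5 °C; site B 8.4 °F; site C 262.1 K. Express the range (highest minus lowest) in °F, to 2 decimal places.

8.01 °F

site B: 8.4 °F = -13.111 °C.
site C: 262.1 K = -11.050 °C.
Spread: (-11.050) − (-15.500) = 4.450 °C = 8.01 °F.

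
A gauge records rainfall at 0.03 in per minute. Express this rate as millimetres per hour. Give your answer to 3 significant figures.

45.7 mm/hour

0.03 in/minute × 25.4 mm/in × 60 minute/hour = 45.7 mm/hour.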